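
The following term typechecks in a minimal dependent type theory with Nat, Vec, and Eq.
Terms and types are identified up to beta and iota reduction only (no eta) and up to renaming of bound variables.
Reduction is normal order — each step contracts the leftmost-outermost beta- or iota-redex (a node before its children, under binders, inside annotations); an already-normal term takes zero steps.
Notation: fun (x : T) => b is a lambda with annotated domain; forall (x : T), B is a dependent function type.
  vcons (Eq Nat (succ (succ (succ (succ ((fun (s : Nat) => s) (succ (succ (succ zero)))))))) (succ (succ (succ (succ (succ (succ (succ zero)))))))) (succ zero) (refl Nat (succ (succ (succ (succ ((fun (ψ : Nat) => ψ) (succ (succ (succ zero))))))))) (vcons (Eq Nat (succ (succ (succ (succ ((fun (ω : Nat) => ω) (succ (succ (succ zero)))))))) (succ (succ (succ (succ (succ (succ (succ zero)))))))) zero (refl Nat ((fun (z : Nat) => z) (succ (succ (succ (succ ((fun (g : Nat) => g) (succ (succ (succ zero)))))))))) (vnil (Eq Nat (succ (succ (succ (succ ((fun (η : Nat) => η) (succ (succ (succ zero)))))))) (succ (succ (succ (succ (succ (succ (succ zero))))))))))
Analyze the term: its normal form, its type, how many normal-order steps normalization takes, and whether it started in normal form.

reduced normal form:
  vcons (Eq Nat (succ (succ (succ (succ (succ (succ (succ zero))))))) (succ (succ (succ (succ (succ (succ (succ zero)))))))) (succ zero) (refl Nat (succ (succ (succ (succ (succ (succ (succ zero)))))))) (vcons (Eq Nat (succ (succ (succ (succ (succ (succ (succ zero))))))) (succ (succ (succ (succ (succ (succ (succ zero)))))))) zero (refl Nat (succ (succ (succ (succ (succ (succ (succ zero)))))))) (vnil (Eq Nat (succ (succ (succ (succ (succ (succ (succ zero))))))) (succ (succ (succ (succ (succ (succ (succ zero))))))))))
the term's type:
  Vec (Eq Nat (succ (succ (succ (succ (succ (succ (succ zero))))))) (succ (succ (succ (succ (succ (succ (succ zero)))))))) (succ (succ zero))
normal-order step count: 6
started in normal form: no
first contracted redex: a beta-redex


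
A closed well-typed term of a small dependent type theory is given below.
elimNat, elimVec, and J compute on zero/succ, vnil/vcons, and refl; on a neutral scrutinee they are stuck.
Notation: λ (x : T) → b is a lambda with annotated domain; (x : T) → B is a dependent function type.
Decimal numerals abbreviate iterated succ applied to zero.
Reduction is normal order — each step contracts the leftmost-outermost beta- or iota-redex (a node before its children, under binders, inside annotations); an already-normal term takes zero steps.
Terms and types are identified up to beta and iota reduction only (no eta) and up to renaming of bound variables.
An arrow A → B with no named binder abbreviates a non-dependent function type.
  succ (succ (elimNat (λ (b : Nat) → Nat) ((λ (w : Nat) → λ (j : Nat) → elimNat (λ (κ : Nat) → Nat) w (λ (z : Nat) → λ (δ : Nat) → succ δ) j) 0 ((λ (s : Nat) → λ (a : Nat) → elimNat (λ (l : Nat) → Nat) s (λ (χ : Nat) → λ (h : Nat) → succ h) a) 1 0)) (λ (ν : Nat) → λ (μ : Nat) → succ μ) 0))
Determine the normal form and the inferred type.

normal form:
  3
the term's type:
  Nat


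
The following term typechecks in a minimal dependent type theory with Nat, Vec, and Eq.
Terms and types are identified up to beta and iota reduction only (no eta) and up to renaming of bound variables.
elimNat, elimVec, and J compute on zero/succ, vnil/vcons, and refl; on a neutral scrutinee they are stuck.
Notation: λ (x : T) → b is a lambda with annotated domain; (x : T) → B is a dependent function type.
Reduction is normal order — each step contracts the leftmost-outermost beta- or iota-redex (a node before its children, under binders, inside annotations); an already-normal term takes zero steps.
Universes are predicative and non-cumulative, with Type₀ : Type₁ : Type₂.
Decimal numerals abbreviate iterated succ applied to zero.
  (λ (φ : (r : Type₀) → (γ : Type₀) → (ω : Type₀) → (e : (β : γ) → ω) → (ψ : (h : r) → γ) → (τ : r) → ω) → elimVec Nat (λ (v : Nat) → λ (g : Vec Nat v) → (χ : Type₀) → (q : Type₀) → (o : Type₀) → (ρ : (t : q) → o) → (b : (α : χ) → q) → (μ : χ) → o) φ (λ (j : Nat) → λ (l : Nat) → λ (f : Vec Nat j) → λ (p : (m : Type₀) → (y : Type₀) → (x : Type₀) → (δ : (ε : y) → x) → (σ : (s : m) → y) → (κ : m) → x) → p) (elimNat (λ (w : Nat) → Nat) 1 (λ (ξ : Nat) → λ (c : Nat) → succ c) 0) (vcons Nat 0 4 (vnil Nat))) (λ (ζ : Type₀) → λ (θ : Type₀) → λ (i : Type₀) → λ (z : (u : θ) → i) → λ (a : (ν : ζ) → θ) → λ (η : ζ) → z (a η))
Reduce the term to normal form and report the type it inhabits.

resulting normal form:
  λ (φ : Type₀) → λ (r : Type₀) → λ (γ : Type₀) → λ (ω : (e : r) → γ) → λ (β : (ψ : φ) → r) → λ (h : φ) → ω (β h)
type:
  (φ : Type₀) → (r : Type₀) → (γ : Type₀) → (ω : (e : r) → γ) → (β : (ψ : φ) → r) → (h : φ) → γ


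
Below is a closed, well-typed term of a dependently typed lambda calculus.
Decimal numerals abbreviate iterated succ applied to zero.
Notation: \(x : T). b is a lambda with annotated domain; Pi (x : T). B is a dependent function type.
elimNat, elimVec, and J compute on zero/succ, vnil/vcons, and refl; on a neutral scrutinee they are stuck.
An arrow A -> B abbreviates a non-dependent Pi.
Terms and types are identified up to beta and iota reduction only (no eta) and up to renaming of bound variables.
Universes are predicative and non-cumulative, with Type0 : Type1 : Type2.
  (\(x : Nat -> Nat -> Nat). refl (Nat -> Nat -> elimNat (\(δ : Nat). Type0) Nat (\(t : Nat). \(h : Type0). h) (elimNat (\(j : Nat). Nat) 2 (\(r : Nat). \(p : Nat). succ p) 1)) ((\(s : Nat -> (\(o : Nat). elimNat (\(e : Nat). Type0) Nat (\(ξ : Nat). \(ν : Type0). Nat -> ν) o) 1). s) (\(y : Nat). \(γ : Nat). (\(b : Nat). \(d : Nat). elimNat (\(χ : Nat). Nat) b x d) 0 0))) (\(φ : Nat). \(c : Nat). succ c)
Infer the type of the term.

inferred type:
  Eq (Nat -> Nat -> Nat) (\(x : Nat). \(δ : Nat). 0) (\(t : Nat). \(h : Nat). 0)


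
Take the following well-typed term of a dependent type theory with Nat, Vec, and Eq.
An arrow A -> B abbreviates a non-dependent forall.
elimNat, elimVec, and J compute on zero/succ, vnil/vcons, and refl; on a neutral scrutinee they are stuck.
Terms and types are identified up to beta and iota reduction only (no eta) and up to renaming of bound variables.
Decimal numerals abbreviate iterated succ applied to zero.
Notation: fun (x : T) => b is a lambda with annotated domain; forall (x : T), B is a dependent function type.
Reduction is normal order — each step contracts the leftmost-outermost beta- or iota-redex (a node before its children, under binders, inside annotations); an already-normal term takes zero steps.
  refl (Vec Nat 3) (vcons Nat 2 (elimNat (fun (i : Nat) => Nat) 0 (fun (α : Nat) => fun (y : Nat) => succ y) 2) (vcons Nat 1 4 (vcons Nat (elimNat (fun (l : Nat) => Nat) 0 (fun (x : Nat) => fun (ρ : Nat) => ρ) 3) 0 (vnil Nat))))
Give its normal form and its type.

resulting normal form:
  refl (Vec Nat 3) (vcons Nat 2 2 (vcons Nat 1 4 (vcons Nat 0 0 (vnil Nat))))
type:
  Eq (Vec Nat 3) (vcons Nat 2 2 (vcons Nat 1 4 (vcons Nat 0 0 (vnil Nat)))) (vcons Nat 2 2 (vcons Nat 1 4 (vcons Nat 0 0 (vnil Nat))))


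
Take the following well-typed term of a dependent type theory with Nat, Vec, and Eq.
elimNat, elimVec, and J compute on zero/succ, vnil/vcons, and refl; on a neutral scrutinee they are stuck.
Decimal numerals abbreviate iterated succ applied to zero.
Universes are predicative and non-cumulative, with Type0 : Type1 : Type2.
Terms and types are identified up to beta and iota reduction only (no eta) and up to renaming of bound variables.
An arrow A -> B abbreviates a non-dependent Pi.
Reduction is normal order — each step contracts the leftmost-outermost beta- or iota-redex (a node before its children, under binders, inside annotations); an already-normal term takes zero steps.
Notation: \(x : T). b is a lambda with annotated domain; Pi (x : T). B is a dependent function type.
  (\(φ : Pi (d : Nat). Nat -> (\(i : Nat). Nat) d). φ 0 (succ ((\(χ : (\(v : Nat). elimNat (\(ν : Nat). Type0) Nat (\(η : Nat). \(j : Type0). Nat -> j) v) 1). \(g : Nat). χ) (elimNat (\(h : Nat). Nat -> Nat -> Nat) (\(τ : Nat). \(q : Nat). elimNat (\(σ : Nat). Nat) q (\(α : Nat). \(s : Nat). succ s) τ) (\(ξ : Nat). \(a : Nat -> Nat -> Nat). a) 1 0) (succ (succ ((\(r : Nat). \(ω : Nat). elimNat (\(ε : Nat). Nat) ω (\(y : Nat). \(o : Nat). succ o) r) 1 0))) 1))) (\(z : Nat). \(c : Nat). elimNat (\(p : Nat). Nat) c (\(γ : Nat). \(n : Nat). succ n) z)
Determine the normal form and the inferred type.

resulting normal form:
  2
the term's type:
  Nat
observation: contracting a beta-redex first, the term normalizes in 13 steps.


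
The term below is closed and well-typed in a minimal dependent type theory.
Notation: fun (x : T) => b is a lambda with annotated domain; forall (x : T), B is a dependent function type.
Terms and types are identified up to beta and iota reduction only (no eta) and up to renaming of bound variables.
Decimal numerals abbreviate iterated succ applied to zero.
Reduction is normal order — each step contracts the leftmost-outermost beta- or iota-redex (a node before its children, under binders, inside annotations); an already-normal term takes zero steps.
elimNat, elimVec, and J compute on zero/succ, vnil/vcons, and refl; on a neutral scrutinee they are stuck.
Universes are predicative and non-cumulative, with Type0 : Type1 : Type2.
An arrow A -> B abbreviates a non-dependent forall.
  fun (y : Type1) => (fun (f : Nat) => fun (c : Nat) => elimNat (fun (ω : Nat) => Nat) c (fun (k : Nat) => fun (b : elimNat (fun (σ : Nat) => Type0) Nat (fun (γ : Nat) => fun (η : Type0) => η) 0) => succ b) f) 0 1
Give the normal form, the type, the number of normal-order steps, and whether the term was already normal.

resulting normal form:
  fun (y : Type1) => 1
inferred type:
  Type1 -> Nat
reduction steps (normal order): 3
term was already normal: no
first redex: a beta-redex


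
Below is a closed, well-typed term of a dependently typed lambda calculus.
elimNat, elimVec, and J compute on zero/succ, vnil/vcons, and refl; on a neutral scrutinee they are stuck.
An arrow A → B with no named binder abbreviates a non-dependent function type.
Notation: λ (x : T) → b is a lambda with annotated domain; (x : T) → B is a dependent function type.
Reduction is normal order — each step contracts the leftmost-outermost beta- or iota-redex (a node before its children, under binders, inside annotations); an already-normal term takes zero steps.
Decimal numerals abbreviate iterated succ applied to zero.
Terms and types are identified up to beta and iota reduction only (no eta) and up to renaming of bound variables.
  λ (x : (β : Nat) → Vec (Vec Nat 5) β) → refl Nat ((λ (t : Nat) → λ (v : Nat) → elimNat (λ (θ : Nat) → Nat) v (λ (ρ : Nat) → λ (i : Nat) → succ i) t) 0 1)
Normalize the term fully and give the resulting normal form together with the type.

resulting normal form:
  λ (x : (β : Nat) → Vec (Vec Nat 5) β) → refl Nat 1
type:
  ((x : Nat) → Vec (Vec Nat 5) x) → Eq Nat 1 1


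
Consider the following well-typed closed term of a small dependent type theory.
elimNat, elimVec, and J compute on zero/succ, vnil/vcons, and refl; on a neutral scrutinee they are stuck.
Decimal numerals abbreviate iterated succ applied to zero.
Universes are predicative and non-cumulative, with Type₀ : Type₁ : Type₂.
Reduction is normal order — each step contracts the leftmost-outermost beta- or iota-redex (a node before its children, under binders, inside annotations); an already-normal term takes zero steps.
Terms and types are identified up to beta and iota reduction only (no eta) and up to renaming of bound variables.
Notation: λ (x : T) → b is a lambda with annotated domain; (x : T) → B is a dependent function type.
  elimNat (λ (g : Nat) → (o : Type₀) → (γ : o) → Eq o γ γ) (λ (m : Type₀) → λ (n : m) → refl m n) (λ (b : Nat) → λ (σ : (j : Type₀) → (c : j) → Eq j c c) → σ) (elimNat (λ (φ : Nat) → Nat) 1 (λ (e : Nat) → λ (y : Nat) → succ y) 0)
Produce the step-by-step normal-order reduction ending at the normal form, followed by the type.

reduction (normal order):
  elimNat (λ (g : Nat) → (o : Type₀) → (γ : o) → Eq o γ γ) (λ (m : Type₀) → λ (n : m) → refl m n) (λ (b : Nat) → λ (σ : (j : Type₀) → (c : j) → Eq j c c) → σ) (elimNat (λ (φ : Nat) → Nat) 1 (λ (e : Nat) → λ (y : Nat) → succ y) 0)
  ~> elimNat (λ (g : Nat) → (o : Type₀) → (γ : o) → Eq o γ γ) (λ (m : Type₀) → λ (n : m) → refl m n) (λ (b : Nat) → λ (σ : (j : Type₀) → (c : j) → Eq j c c) → σ) 1
  ~> (λ (g : Nat) → λ (o : (γ : Type₀) → (m : γ) → Eq γ m m) → o) 0 (elimNat (λ (n : Nat) → (b : Type₀) → (σ : b) → Eq b σ σ) (λ (j : Type₀) → λ (c : j) → refl j c) (λ (φ : Nat) → λ (e : (y : Type₀) → (τ : y) → Eq y τ τ) → e) 0)
  ~> (λ (g : (o : Type₀) → (γ : o) → Eq o γ γ) → g) (elimNat (λ (m : Nat) → (n : Type₀) → (b : n) → Eq n b b) (λ (σ : Type₀) → λ (j : σ) → refl σ j) (λ (c : Nat) → λ (φ : (e : Type₀) → (y : e) → Eq e y y) → φ) 0)
  ~> elimNat (λ (g : Nat) → (o : Type₀) → (γ : o) → Eq o γ γ) (λ (m : Type₀) → λ (n : m) → refl m n) (λ (b : Nat) → λ (σ : (j : Type₀) → (c : j) → Eq j c c) → σ) 0
  ~> λ (g : Type₀) → λ (o : g) → refl g o
inferred type:
  (g : Type₀) → (o : g) → Eq g o o


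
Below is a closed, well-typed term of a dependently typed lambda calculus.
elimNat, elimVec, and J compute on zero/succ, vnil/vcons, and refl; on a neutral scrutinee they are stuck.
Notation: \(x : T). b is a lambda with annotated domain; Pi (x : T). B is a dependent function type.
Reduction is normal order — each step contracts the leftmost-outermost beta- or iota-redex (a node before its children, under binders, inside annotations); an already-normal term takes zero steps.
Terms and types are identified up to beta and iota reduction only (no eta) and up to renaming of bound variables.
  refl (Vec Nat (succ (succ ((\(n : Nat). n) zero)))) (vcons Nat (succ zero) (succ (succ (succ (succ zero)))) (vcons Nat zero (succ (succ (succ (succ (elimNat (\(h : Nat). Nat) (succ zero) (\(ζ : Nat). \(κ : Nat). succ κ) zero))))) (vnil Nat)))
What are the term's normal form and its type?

normal form:
  refl (Vec Nat (succ (succ zero))) (vcons Nat (succ zero) (succ (succ (succ (succ zero)))) (vcons Nat zero (succ (succ (succ (succ (succ zero))))) (vnil Nat)))
inferred type:
  Eq (Vec Nat (succ (succ zero))) (vcons Nat (succ zero) (succ (succ (succ (succ zero)))) (vcons Nat zero (succ (succ (succ (succ (succ zero))))) (vnil Nat))) (vcons Nat (succ zero) (succ (succ (succ (succ zero)))) (vcons Nat zero (succ (succ (succ (succ (succ zero))))) (vnil Nat)))


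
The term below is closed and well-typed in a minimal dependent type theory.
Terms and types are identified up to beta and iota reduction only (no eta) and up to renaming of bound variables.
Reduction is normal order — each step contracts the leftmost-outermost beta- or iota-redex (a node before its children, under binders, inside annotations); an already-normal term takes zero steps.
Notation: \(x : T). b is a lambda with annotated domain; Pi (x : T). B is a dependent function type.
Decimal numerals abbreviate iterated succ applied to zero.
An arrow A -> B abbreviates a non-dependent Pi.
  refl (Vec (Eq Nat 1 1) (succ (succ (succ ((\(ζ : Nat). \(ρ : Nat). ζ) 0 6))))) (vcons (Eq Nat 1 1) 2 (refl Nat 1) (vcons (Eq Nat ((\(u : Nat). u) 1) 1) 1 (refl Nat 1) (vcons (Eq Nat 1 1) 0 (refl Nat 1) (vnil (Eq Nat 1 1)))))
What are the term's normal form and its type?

reduced normal form:
  refl (Vec (Eq Nat 1 1) 3) (vcons (Eq Nat 1 1) 2 (refl Nat 1) (vcons (Eq Nat 1 1) 1 (refl Nat 1) (vcons (Eq Nat 1 1) 0 (refl Nat 1) (vnil (Eq Nat 1 1)))))
inferred type:
  Eq (Vec (Eq Nat 1 1) 3) (vcons (Eq Nat 1 1) 2 (refl Nat 1) (vcons (Eq Nat 1 1) 1 (refl Nat 1) (vcons (Eq Nat 1 1) 0 (refl Nat 1) (vnil (Eq Nat 1 1))))) (vcons (Eq Nat 1 1) 2 (refl Nat 1) (vcons (Eq Nat 1 1) 1 (refl Nat 1) (vcons (Eq Nat 1 1) 0 (refl Nat 1) (vnil (Eq Nat 1 1)))))
observation: the first redex contracted is a beta-redex; the normal form is reached in 3 normal-order steps.


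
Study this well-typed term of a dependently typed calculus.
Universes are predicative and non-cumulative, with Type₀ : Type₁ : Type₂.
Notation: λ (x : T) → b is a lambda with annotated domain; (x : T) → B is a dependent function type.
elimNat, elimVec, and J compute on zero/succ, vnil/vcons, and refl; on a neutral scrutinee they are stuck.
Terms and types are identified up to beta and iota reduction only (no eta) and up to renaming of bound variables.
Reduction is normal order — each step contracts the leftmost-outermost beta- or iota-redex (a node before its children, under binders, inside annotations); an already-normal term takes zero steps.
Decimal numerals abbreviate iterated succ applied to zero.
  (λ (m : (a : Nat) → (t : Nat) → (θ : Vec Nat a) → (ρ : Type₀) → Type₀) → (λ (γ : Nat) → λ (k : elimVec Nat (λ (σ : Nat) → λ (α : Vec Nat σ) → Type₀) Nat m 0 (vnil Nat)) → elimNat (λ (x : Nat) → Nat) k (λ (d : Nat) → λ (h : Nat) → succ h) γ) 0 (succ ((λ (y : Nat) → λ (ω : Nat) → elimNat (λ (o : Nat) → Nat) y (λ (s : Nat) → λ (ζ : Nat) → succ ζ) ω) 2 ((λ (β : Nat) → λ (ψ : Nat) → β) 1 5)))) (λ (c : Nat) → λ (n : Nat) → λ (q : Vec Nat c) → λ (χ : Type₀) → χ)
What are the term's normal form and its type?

normal form:
  4
the term's type:
  Nat
observation: 12 normal-order steps normalize the term, beginning with a beta-redex.


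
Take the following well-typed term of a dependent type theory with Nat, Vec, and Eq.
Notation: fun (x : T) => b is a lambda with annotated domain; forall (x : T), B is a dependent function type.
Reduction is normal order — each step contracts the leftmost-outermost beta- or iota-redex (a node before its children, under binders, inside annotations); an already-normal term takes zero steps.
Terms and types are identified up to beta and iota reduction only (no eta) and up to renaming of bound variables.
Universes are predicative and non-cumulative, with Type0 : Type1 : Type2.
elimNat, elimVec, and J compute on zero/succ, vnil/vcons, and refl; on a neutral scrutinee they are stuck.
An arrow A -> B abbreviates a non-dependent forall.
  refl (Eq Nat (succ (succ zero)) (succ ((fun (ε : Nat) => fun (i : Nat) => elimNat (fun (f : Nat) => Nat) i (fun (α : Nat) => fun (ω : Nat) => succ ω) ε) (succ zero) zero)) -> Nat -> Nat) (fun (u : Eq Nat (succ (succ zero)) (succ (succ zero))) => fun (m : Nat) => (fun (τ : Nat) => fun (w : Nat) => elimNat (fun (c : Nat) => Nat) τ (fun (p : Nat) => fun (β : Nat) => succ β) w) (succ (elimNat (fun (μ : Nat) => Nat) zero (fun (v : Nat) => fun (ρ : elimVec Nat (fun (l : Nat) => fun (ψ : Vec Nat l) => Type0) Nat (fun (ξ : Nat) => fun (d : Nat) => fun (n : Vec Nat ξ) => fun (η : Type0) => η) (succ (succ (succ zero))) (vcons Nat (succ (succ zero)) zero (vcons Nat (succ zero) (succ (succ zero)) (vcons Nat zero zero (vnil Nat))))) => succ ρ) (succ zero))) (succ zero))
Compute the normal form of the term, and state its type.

resulting normal form:
  refl (Eq Nat (succ (succ zero)) (succ (succ zero)) -> Nat -> Nat) (fun (ε : Eq Nat (succ (succ zero)) (succ (succ zero))) => fun (i : Nat) => succ (succ (succ zero)))
inferred type:
  Eq (Eq Nat (succ (succ zero)) (succ (succ zero)) -> Nat -> Nat) (fun (ε : Eq Nat (succ (succ zero)) (succ (succ zero))) => fun (i : Nat) => succ (succ (succ zero))) (fun (f : Eq Nat (succ (succ zero)) (succ (succ zero))) => fun (α : Nat) => succ (succ (succ zero)))


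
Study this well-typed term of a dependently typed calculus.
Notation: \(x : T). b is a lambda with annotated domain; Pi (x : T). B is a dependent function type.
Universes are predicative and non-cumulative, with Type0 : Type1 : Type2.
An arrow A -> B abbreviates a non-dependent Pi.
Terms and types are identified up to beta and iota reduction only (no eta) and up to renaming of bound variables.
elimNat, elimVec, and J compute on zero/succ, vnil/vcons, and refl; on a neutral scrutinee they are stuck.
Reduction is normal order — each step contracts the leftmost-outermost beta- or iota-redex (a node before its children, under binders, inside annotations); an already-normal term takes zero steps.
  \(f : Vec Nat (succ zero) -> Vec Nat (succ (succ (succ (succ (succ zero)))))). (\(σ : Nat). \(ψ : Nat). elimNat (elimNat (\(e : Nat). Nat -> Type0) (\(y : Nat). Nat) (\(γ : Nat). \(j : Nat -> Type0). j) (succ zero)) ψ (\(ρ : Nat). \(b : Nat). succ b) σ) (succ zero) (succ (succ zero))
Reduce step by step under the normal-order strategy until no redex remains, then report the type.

reduction (normal order):
  \(f : Vec Nat (succ zero) -> Vec Nat (succ (succ (succ (succ (succ zero)))))). (\(σ : Nat). \(ψ : Nat). elimNat (elimNat (\(e : Nat). Nat -> Type0) (\(y : Nat). Nat) (\(γ : Nat). \(j : Nat -> Type0). j) (succ zero)) ψ (\(ρ : Nat). \(b : Nat). succ b) σ) (succ zero) (succ (succ zero))
  ~> \(f : Vec Nat (succ zero) -> Vec Nat (succ (succ (succ (succ (succ zero)))))). (\(σ : Nat). elimNat (elimNat (\(ψ : Nat). Nat -> Type0) (\(e : Nat). Nat) (\(y : Nat). \(γ : Nat -> Type0). γ) (succ zero)) σ (\(j : Nat). \(ρ : Nat). succ ρ) (succ zero)) (succ (succ zero))
  ~> \(f : Vec Nat (succ zero) -> Vec Nat (succ (succ (succ (succ (succ zero)))))). elimNat (elimNat (\(σ : Nat). Nat -> Type0) (\(ψ : Nat). Nat) (\(e : Nat). \(y : Nat -> Type0). y) (succ zero)) (succ (succ zero)) (\(γ : Nat). \(j : Nat). succ j) (succ zero)
  ~> \(f : Vec Nat (succ zero) -> Vec Nat (succ (succ (succ (succ (succ zero)))))). (\(σ : Nat). \(ψ : Nat). succ ψ) zero (elimNat (elimNat (\(e : Nat). Nat -> Type0) (\(y : Nat). Nat) (\(γ : Nat). \(j : Nat -> Type0). j) (succ zero)) (succ (succ zero)) (\(ρ : Nat). \(b : Nat). succ b) zero)
  ~> \(f : Vec Nat (succ zero) -> Vec Nat (succ (succ (succ (succ (succ zero)))))). (\(σ : Nat). succ σ) (elimNat (elimNat (\(ψ : Nat). Nat -> Type0) (\(e : Nat). Nat) (\(y : Nat). \(γ : Nat -> Type0). γ) (succ zero)) (succ (succ zero)) (\(j : Nat). \(ρ : Nat). succ ρ) zero)
  ~> \(f : Vec Nat (succ zero) -> Vec Nat (succ (succ (succ (succ (succ zero)))))). succ (elimNat (elimNat (\(σ : Nat). Nat -> Type0) (\(ψ : Nat). Nat) (\(e : Nat). \(y : Nat -> Type0). y) (succ zero)) (succ (succ zero)) (\(γ : Nat). \(j : Nat). succ j) zero)
  ~> \(f : Vec Nat (succ zero) -> Vec Nat (succ (succ (succ (succ (succ zero)))))). succ (succ (succ zero))
type:
  (Vec Nat (succ zero) -> Vec Nat (succ (succ (succ (succ (succ zero)))))) -> Nat


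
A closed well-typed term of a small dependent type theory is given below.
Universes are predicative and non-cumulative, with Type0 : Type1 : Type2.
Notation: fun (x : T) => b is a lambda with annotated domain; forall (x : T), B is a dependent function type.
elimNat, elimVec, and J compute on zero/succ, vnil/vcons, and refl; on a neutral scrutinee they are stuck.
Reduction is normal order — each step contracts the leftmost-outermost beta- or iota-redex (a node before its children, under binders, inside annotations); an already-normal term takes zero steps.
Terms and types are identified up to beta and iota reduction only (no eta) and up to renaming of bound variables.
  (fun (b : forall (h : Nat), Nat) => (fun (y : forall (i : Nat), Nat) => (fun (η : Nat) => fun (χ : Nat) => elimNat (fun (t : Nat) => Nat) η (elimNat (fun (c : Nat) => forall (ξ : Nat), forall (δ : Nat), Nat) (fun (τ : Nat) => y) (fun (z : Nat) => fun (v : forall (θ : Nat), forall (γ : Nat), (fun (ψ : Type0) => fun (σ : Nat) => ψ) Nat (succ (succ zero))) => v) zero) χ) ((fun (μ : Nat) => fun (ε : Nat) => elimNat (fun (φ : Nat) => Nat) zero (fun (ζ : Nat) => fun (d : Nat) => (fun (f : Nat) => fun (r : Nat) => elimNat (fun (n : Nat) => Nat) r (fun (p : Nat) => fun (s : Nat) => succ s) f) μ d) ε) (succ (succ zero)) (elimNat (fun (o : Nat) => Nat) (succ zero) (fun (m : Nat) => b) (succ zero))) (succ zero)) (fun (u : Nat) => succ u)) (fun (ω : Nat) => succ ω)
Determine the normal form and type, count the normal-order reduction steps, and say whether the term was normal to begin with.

resulting normal form:
  succ (succ (succ (succ (succ zero))))
type:
  Nat
steps to reach normal form (normal order): 31
started in normal form: no
first contracted redex: a beta-redex


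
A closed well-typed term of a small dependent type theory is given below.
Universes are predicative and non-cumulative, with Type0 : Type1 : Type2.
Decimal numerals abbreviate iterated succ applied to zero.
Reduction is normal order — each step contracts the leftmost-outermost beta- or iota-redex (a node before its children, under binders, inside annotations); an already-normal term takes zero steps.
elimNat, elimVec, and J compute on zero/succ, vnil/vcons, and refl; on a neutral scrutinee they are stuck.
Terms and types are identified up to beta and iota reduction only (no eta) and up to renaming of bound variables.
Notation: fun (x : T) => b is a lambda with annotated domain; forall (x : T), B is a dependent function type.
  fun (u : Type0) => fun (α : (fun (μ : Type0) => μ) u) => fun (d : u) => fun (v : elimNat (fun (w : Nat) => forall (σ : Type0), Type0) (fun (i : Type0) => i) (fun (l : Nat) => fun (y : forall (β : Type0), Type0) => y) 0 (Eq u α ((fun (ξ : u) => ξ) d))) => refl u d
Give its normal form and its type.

reduced normal form:
  fun (u : Type0) => fun (α : u) => fun (μ : u) => fun (d : Eq u α μ) => refl u μ
the term's type:
  forall (u : Type0), forall (α : u), forall (μ : u), forall (d : Eq u α μ), Eq u μ μ
observation: 4 normal-order steps normalize the term, beginning with a beta-redex.


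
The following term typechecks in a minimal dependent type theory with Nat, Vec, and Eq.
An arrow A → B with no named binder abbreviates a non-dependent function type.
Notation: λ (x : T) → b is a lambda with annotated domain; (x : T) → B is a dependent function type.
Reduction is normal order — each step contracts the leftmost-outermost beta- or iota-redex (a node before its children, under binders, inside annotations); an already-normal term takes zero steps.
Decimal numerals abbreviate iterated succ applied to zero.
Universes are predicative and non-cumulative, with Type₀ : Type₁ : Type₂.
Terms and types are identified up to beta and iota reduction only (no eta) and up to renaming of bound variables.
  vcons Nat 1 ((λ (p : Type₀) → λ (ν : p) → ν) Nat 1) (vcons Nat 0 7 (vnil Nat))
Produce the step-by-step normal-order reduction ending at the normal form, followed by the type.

normal-order reduction sequence:
  vcons Nat 1 ((λ (p : Type₀) → λ (ν : p) → ν) Nat 1) (vcons Nat 0 7 (vnil Nat))
  ~> vcons Nat 1 ((λ (p : Nat) → p) 1) (vcons Nat 0 7 (vnil Nat))
  ~> vcons Nat 1 1 (vcons Nat 0 7 (vnil Nat))
the term's type:
  Vec Nat 2


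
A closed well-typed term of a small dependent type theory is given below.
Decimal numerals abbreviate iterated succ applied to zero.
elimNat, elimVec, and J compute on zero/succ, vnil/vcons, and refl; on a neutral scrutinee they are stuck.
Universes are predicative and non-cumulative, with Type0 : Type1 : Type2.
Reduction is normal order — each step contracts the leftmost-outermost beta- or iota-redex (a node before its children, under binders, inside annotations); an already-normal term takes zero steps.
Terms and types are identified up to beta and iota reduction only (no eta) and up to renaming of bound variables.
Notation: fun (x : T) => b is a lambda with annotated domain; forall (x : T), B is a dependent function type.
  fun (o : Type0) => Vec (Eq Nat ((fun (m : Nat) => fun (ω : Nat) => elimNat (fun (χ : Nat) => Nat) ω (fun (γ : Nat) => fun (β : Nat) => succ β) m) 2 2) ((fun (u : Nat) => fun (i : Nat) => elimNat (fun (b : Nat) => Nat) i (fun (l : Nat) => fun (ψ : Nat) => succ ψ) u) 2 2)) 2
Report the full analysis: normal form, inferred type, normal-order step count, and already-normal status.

normal form:
  fun (o : Type0) => Vec (Eq Nat 4 4) 2
inferred type:
  forall (o : Type0), Type0
steps to reach normal form (normal order): 18
term was already normal: no
first redex: a beta-redex


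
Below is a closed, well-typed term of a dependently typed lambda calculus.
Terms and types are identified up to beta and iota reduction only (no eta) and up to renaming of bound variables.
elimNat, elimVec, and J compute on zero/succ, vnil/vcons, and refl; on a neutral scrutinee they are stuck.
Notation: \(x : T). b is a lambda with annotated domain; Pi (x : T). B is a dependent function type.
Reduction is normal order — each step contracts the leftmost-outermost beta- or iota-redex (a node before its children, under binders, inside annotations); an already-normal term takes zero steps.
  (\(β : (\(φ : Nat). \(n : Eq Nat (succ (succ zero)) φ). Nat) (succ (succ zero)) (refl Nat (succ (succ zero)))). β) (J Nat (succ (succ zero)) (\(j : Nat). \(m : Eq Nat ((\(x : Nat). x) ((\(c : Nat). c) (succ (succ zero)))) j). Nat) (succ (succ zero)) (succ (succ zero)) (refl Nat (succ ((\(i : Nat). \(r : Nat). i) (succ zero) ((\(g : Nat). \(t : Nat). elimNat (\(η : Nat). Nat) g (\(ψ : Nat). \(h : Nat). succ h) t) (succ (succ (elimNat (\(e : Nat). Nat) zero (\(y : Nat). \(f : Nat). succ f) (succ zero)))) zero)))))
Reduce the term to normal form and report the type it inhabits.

resulting normal form:
  succ (succ zero)
type:
  Nat
observation: the term reaches its normal form after 2 normal-order steps.


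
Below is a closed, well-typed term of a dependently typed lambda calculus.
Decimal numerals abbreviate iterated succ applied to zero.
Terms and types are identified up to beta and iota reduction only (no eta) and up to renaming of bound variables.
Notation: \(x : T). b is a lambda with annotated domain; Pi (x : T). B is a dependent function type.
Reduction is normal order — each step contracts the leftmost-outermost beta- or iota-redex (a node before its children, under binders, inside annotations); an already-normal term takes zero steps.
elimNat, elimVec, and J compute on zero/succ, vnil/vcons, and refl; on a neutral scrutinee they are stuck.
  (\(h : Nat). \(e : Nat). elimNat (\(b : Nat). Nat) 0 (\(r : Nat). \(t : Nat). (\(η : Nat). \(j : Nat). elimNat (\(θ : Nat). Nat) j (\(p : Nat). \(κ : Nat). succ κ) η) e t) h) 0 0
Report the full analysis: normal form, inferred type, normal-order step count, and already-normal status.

normal form:
  0
the term's type:
  Nat
steps to reach normal form (normal order): 3
term was already normal: no
first redex: a beta-redex


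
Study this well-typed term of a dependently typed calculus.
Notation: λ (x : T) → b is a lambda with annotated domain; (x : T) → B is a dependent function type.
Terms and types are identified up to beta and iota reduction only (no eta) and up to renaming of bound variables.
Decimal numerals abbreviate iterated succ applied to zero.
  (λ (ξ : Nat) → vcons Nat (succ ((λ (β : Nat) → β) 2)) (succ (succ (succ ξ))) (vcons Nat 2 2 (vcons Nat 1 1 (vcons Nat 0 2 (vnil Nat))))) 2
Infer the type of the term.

type:
  Vec Nat 4


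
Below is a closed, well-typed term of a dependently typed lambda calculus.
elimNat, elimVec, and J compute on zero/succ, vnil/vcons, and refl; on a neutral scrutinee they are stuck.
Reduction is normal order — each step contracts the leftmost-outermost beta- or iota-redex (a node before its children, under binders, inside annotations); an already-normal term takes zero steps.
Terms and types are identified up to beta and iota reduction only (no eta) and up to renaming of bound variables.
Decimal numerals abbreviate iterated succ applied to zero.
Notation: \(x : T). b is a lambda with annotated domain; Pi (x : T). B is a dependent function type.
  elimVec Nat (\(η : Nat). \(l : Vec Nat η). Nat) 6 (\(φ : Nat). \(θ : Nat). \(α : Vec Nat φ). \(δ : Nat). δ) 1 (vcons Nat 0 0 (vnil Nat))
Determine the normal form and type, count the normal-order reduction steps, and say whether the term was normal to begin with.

reduced normal form:
  6
inferred type:
  Nat
steps to reach normal form (normal order): 6
term was already normal: no
first contracted redex: an elimVec iota-redex


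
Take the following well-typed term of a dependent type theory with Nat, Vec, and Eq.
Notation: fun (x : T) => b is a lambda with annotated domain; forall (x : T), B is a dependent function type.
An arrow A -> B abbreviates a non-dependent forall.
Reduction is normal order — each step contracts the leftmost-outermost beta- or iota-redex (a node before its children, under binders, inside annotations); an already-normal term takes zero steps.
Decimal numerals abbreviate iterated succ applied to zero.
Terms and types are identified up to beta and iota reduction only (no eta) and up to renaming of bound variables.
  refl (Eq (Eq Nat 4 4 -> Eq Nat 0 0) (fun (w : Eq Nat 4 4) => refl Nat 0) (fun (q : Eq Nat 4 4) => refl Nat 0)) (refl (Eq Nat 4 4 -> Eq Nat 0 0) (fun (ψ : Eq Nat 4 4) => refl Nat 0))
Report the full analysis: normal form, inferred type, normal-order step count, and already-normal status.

normal form:
  refl (Eq (Eq Nat 4 4 -> Eq Nat 0 0) (fun (w : Eq Nat 4 4) => refl Nat 0) (fun (q : Eq Nat 4 4) => refl Nat 0)) (refl (Eq Nat 4 4 -> Eq Nat 0 0) (fun (ψ : Eq Nat 4 4) => refl Nat 0))
type:
  Eq (Eq (Eq Nat 4 4 -> Eq Nat 0 0) (fun (w : Eq Nat 4 4) => refl Nat 0) (fun (q : Eq Nat 4 4) => refl Nat 0)) (refl (Eq Nat 4 4 -> Eq Nat 0 0) (fun (ψ : Eq Nat 4 4) => refl Nat 0)) (refl (Eq Nat 4 4 -> Eq Nat 0 0) (fun (y : Eq Nat 4 4) => refl Nat 0))
normal-order step count: 0
term was already normal: yes


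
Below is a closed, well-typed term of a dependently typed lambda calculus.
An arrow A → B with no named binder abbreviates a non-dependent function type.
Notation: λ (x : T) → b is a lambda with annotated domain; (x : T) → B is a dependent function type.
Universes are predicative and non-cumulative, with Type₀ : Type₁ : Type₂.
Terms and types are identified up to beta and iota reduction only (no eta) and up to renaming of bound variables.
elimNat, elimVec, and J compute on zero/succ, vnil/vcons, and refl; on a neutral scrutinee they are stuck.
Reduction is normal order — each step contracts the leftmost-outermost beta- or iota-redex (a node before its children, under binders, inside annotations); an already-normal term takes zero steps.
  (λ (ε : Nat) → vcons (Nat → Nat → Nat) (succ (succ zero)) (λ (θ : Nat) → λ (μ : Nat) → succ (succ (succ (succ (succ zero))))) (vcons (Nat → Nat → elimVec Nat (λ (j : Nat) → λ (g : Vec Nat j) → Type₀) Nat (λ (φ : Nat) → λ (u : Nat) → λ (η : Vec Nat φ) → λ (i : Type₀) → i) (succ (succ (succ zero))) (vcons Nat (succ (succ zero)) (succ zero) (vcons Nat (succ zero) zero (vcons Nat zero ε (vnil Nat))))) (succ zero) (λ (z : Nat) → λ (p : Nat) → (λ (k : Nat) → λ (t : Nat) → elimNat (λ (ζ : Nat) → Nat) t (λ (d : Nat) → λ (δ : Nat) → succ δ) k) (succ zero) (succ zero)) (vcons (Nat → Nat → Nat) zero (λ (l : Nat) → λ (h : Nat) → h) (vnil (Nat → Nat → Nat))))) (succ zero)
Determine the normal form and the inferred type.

resulting normal form:
  vcons (Nat → Nat → Nat) (succ (succ zero)) (λ (ε : Nat) → λ (θ : Nat) → succ (succ (succ (succ (succ zero))))) (vcons (Nat → Nat → Nat) (succ zero) (λ (μ : Nat) → λ (j : Nat) → succ (succ zero)) (vcons (Nat → Nat → Nat) zero (λ (g : Nat) → λ (φ : Nat) → φ) (vnil (Nat → Nat → Nat))))
the term's type:
  Vec (Nat → Nat → Nat) (succ (succ (succ zero)))
observation: normalization takes exactly 23 steps under the normal-order strategy.


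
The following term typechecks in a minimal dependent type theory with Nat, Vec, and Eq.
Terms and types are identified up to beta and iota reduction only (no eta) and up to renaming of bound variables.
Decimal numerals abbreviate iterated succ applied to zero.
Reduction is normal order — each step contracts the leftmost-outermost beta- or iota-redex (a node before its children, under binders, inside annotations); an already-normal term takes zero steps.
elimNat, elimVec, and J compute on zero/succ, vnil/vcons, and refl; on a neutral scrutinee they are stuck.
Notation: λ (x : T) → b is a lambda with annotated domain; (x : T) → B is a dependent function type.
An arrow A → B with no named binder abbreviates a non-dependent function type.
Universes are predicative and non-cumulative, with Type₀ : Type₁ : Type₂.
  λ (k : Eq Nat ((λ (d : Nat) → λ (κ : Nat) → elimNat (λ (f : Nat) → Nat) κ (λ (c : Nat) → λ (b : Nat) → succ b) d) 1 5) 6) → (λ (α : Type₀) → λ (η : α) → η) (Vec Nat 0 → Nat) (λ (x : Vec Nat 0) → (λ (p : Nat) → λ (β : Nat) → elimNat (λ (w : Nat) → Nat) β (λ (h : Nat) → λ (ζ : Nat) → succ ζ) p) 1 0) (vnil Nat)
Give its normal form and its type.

resulting normal form:
  λ (k : Eq Nat 6 6) → 1
the term's type:
  Eq Nat 6 6 → Nat
observation: contracting a beta-redex first, the term normalizes in 15 steps.


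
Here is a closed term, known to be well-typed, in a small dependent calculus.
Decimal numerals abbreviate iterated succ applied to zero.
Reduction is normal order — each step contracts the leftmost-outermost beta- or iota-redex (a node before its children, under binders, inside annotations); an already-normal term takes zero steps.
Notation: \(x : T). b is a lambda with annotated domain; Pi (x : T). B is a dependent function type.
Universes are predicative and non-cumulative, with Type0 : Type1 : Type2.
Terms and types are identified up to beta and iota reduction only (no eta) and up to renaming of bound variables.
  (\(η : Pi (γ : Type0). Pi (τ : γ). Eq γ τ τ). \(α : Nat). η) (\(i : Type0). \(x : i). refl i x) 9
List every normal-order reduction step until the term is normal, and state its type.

normal-order reduction:
  (\(η : Pi (γ : Type0). Pi (τ : γ). Eq γ τ τ). \(α : Nat). η) (\(i : Type0). \(x : i). refl i x) 9
  ~> (\(η : Nat). \(γ : Type0). \(τ : γ). refl γ τ) 9
  ~> \(η : Type0). \(γ : η). refl η γ
type:
  Pi (η : Type0). Pi (γ : η). Eq η γ γ


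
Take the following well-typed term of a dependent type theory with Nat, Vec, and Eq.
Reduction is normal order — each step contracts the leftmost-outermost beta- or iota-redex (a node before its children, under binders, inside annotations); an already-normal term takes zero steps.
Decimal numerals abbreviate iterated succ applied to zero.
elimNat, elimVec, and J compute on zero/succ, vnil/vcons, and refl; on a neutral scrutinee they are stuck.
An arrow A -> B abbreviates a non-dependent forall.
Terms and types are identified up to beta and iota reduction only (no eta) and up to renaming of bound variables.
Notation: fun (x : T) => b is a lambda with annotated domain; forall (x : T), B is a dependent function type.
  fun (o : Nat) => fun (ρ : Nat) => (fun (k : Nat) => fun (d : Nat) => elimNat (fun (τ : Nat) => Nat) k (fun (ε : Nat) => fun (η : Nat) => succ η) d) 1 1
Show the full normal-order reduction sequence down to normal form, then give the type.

reduction (normal order):
  fun (o : Nat) => fun (ρ : Nat) => (fun (k : Nat) => fun (d : Nat) => elimNat (fun (τ : Nat) => Nat) k (fun (ε : Nat) => fun (η : Nat) => succ η) d) 1 1
  ~> fun (o : Nat) => fun (ρ : Nat) => (fun (k : Nat) => elimNat (fun (d : Nat) => Nat) 1 (fun (τ : Nat) => fun (ε : Nat) => succ ε) k) 1
  ~> fun (o : Nat) => fun (ρ : Nat) => elimNat (fun (k : Nat) => Nat) 1 (fun (d : Nat) => fun (τ : Nat) => succ τ) 1
  ~> fun (o : Nat) => fun (ρ : Nat) => (fun (k : Nat) => fun (d : Nat) => succ d) 0 (elimNat (fun (τ : Nat) => Nat) 1 (fun (ε : Nat) => fun (η : Nat) => succ η) 0)
  ~> fun (o : Nat) => fun (ρ : Nat) => (fun (k : Nat) => succ k) (elimNat (fun (d : Nat) => Nat) 1 (fun (τ : Nat) => fun (ε : Nat) => succ ε) 0)
  ~> fun (o : Nat) => fun (ρ : Nat) => succ (elimNat (fun (k : Nat) => Nat) 1 (fun (d : Nat) => fun (τ : Nat) => succ τ) 0)
  ~> fun (o : Nat) => fun (ρ : Nat) => 2
type:
  Nat -> Nat -> Nat
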